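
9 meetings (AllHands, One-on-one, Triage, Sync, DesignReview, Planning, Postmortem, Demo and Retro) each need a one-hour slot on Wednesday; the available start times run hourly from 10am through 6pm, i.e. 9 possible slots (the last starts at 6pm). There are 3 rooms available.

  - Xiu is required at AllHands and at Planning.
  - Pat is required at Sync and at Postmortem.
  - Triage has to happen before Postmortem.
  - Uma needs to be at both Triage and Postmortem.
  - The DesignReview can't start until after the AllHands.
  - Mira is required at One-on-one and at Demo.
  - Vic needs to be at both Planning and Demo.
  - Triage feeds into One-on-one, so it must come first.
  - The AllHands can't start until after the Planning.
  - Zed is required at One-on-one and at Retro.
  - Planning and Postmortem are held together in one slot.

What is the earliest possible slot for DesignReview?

1pm

Precedence pushes DesignReview to at least 1pm.
DesignReview at 1pm is achievable: Sync=10am; DesignReview=1pm; Demo=10am; One-on-one=11am; AllHands=12pm; Postmortem=11am; Retro=12pm; Triage=10am; Planning=11am.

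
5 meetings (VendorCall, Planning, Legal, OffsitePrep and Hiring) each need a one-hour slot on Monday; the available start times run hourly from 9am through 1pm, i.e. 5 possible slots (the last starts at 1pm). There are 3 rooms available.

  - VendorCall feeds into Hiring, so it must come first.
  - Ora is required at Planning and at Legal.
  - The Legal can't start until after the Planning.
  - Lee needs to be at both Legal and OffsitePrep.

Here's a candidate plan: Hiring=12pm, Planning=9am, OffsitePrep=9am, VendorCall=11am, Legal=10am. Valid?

The Legal can't start until after the Planning — holds.
Ora is required at Planning and at Legal — holds.
VendorCall feeds into Hiring, so it must come first — holds.
Lee needs to be at both Legal and OffsitePrep — holds.
There are 3 rooms available — holds.

Yes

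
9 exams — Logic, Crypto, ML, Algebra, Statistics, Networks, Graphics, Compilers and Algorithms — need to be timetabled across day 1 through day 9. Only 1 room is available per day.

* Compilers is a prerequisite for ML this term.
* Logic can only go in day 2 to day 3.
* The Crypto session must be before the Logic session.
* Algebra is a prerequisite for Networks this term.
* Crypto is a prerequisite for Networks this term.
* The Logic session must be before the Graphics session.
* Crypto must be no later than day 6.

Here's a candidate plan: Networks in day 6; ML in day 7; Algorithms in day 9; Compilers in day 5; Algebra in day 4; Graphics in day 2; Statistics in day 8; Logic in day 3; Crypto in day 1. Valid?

Crypto is a prerequisite for Networks this term — holds.
The Crypto session must be before the Logic session — holds.
Logic can only go in day 2 to day 3 — holds.
Only 1 room is available per day — holds.
Crypto must be no later than day 6 — holds.
Compilers is a prerequisite for ML this term — holds.
Algebra is a prerequisite for Networks this term — holds.
The Logic session must be before the Graphics session — violated.

Invalid. The Logic session must be before the Graphics session.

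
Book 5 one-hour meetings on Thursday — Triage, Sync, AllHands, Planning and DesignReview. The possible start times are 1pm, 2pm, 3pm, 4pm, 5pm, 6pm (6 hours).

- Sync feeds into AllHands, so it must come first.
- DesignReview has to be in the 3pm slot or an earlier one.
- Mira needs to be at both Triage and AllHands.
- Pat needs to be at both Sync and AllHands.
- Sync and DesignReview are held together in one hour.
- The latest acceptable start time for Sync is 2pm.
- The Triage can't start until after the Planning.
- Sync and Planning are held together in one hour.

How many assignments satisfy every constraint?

Splitting on Triage: it can be 2pm (4), 3pm (7), 4pm (7), 5pm (7), 6pm (7). Listing each branch's schedules as (Sync, AllHands, Planning, DesignReview):
Triage=2pm: (1pm,3pm,1pm,1pm) (1pm,4pm,1pm,1pm) (1pm,5pm,1pm,1pm) (1pm,6pm,1pm,1pm) — 4.
Triage=3pm: (1pm,2pm,1pm,1pm) (1pm,4pm,1pm,1pm) (1pm,5pm,1pm,1pm) (1pm,6pm,1pm,1pm) (2pm,4pm,2pm,2pm) (2pm,5pm,2pm,2pm) (2pm,6pm,2pm,2pm) — 7.
Triage=4pm: (1pm,2pm,1pm,1pm) (1pm,3pm,1pm,1pm) (1pm,5pm,1pm,1pm) (1pm,6pm,1pm,1pm) (2pm,3pm,2pm,2pm) (2pm,5pm,2pm,2pm) (2pm,6pm,2pm,2pm) — 7.
Triage=5pm: (1pm,2pm,1pm,1pm) (1pm,3pm,1pm,1pm) (1pm,4pm,1pm,1pm) (1pm,6pm,1pm,1pm) (2pm,3pm,2pm,2pm) (2pm,4pm,2pm,2pm) (2pm,6pm,2pm,2pm) — 7.
Triage=6pm: (1pm,2pm,1pm,1pm) (1pm,3pm,1pm,1pm) (1pm,4pm,1pm,1pm) (1pm,5pm,1pm,1pm) (2pm,3pm,2pm,2pm) (2pm,4pm,2pm,2pm) (2pm,5pm,2pm,2pm) — 7.
Summing: 4 + 7 + 7 + 7 + 7 = 32.

32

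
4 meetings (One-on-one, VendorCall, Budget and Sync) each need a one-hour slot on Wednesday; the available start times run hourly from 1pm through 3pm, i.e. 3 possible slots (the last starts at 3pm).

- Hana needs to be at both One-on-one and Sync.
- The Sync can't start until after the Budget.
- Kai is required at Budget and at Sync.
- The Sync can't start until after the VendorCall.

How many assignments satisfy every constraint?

Splitting on One-on-one: it can be 1pm (5), 2pm (4), 3pm (1). Listing each branch's schedules as (VendorCall, Budget, Sync):
One-on-one=1pm: (1pm,1pm,2pm) (1pm,1pm,3pm) (1pm,2pm,3pm) (2pm,1pm,3pm) (2pm,2pm,3pm) — 5.
One-on-one=2pm: (1pm,1pm,3pm) (1pm,2pm,3pm) (2pm,1pm,3pm) (2pm,2pm,3pm) — 4.
One-on-one=3pm: (1pm,1pm,2pm) — 1.
Summing: 5 + 4 + 1 = 10.

10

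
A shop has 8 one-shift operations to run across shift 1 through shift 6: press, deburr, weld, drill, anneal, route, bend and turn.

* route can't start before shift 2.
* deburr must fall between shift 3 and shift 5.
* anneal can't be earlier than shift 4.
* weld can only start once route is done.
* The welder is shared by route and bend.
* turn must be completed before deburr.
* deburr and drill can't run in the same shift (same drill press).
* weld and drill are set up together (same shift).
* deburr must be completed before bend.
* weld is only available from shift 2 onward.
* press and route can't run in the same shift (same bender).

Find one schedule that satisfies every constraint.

drill in shift 4; bend in shift 4; route in shift 2; anneal in shift 4; turn in shift 1; weld in shift 4; deburr in shift 3; press in shift 1

Checking: route(shift 2) before weld(shift 4); deburr(shift 3) before bend(shift 4); turn(shift 1) before deburr(shift 3); deburr(shift 3) != drill(shift 4); route(shift 2) != bend(shift 4); press(shift 1) != route(shift 2); weld = drill = shift 4; route=shift 2 in [shift 2,shift 6]; anneal=shift 4 in [shift 4,shift 6]; weld=shift 4 in [shift 2,shift 6]; deburr=shift 3 in [shift 3,shift 5].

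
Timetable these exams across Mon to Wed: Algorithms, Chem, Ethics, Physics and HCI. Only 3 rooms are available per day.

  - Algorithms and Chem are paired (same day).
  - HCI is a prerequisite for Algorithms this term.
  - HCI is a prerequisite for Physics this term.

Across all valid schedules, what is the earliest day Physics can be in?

Tue

Precedence pushes Physics to at least Tue.
Physics at Tue is achievable: Algorithms=Tue, Ethics=Mon, Physics=Tue, Chem=Tue, HCI=Mon.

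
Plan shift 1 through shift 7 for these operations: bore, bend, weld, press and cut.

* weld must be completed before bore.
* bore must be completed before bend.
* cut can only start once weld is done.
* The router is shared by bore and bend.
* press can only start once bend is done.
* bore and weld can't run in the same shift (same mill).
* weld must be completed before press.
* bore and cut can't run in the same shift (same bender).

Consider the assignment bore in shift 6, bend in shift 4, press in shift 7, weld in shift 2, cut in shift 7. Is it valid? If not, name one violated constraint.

No. bore must be completed before bend is not satisfied.

cut can only start once weld is done — holds.
The router is shared by bore and bend — holds.
bore and cut can't run in the same shift (same bender) — holds.
bore must be completed before bend — violated.
weld must be completed before press — holds.
press can only start once bend is done — holds.
weld must be completed before bore — holds.
bore and weld can't run in the same shift (same mill) — holds.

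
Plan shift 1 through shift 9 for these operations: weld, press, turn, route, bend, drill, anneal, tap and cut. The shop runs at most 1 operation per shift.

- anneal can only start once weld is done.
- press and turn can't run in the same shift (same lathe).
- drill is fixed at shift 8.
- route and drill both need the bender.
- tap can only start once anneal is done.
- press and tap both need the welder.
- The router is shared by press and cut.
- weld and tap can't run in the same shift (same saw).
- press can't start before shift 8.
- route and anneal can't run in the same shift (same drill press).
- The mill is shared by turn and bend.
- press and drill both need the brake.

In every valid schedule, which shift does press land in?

press's window is shift 8–shift 9.
drill is fixed at shift 8, and press can't share a shift with drill.
So press must be shift 9.

shift 9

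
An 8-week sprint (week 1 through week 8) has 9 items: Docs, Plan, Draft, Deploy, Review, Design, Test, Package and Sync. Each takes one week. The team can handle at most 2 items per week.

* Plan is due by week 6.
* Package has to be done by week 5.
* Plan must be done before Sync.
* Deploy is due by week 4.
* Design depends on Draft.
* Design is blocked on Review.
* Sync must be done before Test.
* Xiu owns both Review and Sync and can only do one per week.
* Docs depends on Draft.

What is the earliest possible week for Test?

Precedence pushes Test to at least week 3.
Test at week 3 is achievable: Draft -> week 3; Package -> week 2; Plan -> week 1; Sync -> week 2; Deploy -> week 1; Docs -> week 4; Review -> week 4; Test -> week 3; Design -> week 5.

week 3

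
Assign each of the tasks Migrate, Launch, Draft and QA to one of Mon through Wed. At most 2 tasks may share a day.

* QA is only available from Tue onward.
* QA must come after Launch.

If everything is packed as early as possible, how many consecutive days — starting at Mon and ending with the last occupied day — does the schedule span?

The precedence chain requires at least 2 distinct days.
With at most 2 per day and 4 tasks, at least 2 days are needed.
2 works (last occupied day: Tue): for example QA -> Tue; Draft -> Tue; Launch -> Mon; Migrate -> Mon.

2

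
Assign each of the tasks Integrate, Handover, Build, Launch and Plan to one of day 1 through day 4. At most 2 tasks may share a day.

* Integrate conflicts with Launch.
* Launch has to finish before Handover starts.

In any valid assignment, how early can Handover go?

day 2

Precedence pushes Handover to at least day 2.
Handover at day 2 is achievable: Launch -> day 1, Plan -> day 3, Handover -> day 2, Build -> day 1, Integrate -> day 2.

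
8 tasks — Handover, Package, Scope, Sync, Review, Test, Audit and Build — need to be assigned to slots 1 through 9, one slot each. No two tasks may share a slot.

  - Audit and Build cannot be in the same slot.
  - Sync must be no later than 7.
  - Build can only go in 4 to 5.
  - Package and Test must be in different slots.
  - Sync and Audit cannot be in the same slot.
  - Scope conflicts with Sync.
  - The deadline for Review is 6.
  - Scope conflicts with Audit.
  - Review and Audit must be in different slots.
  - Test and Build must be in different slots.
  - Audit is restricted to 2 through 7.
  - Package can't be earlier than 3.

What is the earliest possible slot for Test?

Test at 1 is achievable: Test in 1, Build in 4, Audit in 3, Handover in 7, Sync in 6, Package in 5, Scope in 8, Review in 2.

1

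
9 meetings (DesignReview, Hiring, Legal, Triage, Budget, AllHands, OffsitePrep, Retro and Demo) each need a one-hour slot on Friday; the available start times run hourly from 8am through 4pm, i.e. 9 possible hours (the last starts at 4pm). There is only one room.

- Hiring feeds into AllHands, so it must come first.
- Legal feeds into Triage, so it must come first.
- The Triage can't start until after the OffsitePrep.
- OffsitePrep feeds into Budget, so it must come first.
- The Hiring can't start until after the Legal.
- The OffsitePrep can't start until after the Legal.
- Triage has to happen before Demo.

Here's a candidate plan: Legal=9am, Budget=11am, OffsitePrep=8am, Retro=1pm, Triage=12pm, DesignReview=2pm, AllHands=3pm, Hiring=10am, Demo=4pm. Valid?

OffsitePrep feeds into Budget, so it must come first — holds.
The Hiring can't start until after the Legal — holds.
The Triage can't start until after the OffsitePrep — holds.
Legal feeds into Triage, so it must come first — holds.
The OffsitePrep can't start until after the Legal — violated.
Hiring feeds into AllHands, so it must come first — holds.
There is only one room — holds.
Triage has to happen before Demo — holds.

Invalid. The OffsitePrep can't start until after the Legal.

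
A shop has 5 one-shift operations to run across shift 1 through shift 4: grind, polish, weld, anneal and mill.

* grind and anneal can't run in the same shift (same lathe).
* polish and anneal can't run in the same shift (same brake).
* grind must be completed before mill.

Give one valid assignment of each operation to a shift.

polish -> shift 1, mill -> shift 2, weld -> shift 1, grind -> shift 1, anneal -> shift 2

Checking: grind(shift 1) before mill(shift 2); grind(shift 1) != anneal(shift 2); polish(shift 1) != anneal(shift 2).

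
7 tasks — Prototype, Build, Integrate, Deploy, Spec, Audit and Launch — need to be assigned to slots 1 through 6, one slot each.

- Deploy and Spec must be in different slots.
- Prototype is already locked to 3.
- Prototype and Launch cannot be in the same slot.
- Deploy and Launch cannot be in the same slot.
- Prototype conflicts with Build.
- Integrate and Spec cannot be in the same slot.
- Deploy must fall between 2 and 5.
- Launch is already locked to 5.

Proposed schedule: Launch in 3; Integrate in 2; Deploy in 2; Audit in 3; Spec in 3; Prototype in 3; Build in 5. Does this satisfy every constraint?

Prototype is already locked to 3 — holds.
Launch is already locked to 5 — violated.
Prototype and Launch cannot be in the same slot — violated.
Prototype conflicts with Build — holds.
Deploy and Launch cannot be in the same slot — holds.
Deploy and Spec must be in different slots — holds.
Integrate and Spec cannot be in the same slot — holds.
Deploy must fall between 2 and 5 — holds.

Invalid. Prototype and Launch cannot be in the same slot.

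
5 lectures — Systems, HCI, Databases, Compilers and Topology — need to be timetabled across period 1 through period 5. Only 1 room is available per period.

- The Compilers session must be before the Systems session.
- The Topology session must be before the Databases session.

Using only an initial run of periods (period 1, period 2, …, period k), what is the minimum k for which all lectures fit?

The precedence chain requires at least 2 distinct periods.
With at most 1 per period and 5 lectures, at least 5 periods are needed.
5 works (last occupied period: period 5): for example Databases -> period 4, Topology -> period 3, Systems -> period 2, Compilers -> period 1, HCI -> period 5.

5 periods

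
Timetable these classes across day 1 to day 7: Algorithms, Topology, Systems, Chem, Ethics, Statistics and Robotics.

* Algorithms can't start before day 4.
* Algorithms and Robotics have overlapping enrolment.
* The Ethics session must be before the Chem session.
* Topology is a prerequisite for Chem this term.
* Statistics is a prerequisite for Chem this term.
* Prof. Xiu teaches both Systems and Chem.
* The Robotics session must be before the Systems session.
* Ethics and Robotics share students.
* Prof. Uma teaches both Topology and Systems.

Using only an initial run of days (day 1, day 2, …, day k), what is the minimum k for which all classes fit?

4 days

The precedence chain requires at least 2 distinct days.
Algorithms can't be placed before day 4, so the schedule must run through at least day 4.
4 works (last occupied day: day 4): for example Robotics=day 2; Topology=day 1; Systems=day 3; Ethics=day 1; Algorithms=day 4; Chem=day 2; Statistics=day 1.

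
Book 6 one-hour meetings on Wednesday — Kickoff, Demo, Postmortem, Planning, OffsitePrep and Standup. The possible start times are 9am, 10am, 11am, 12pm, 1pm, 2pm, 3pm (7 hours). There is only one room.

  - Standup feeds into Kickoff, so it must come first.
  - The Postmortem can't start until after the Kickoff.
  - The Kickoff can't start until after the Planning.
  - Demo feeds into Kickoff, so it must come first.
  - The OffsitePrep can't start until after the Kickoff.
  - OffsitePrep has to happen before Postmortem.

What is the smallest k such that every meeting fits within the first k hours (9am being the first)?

6

The precedence chain requires at least 4 distinct hours.
With at most 1 per hour and 6 meetings, at least 6 hours are needed.
6 works (last occupied hour: 2pm): for example Planning in 10am, OffsitePrep in 1pm, Kickoff in 12pm, Postmortem in 2pm, Demo in 9am, Standup in 11am.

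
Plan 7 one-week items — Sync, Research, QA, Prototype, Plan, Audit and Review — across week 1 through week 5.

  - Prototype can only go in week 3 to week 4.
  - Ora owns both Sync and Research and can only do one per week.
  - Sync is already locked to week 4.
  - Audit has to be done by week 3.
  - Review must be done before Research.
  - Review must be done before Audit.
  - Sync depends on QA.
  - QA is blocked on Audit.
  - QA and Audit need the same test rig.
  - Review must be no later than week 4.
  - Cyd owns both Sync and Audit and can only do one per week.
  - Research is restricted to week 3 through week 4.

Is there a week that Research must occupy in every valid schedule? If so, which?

Research's window is week 3–week 4.
Sync is fixed at week 4, and Research can't share a week with Sync.
So Research must be week 3.

week 3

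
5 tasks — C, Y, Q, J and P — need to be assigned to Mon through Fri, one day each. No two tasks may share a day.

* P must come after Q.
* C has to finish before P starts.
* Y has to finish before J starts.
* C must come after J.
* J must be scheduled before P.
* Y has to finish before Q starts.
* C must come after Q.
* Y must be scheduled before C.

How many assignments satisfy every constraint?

2

Enumerating: J -> Wed; Y -> Mon; P -> Fri; Q -> Tue; C -> Thu | Q=Wed; Y=Mon; P=Fri; J=Tue; C=Thu.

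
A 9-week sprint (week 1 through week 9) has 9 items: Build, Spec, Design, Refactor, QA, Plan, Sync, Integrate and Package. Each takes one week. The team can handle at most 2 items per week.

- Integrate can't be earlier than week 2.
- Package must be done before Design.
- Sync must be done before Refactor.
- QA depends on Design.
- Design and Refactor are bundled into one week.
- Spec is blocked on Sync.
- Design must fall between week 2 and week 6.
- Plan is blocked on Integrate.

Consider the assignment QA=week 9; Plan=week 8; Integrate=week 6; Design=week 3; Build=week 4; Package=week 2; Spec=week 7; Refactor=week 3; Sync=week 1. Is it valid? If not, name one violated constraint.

Spec is blocked on Sync — holds.
Plan is blocked on Integrate — holds.
QA depends on Design — holds.
Sync must be done before Refactor — holds.
Design must fall between week 2 and week 6 — holds.
Package must be done before Design — holds.
The team can handle at most 2 items per week — holds.
Design and Refactor are bundled into one week — holds.
Integrate can't be earlier than week 2 — holds.

Valid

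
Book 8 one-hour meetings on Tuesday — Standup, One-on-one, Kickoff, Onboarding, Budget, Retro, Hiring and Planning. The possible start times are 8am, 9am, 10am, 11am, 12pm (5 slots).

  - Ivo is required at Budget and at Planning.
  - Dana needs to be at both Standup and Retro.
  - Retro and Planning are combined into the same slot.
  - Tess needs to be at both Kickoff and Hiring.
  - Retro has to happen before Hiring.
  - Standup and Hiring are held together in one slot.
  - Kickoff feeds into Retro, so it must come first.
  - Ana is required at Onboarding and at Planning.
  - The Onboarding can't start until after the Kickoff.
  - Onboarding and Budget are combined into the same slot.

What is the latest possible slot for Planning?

11am

Planning must be in the same slot as Retro, which can't be before 9am, so Planning is at least 9am; Planning must be in the same slot as Retro, which can't be after 11am, so Planning is at most 11am.
Planning at 11am is achievable: Hiring -> 12pm; Retro -> 11am; Standup -> 12pm; Onboarding -> 9am; One-on-one -> 8am; Budget -> 9am; Planning -> 11am; Kickoff -> 8am.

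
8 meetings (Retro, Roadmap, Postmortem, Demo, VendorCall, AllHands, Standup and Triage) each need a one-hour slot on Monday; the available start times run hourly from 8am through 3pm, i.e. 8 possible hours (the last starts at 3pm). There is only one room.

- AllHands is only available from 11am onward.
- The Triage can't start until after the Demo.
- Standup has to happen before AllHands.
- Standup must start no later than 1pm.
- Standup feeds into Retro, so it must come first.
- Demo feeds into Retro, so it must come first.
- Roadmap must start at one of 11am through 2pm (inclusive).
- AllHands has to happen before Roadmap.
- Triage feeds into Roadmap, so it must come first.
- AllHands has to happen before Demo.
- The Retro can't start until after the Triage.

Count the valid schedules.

Splitting on Postmortem: it can be 8am (2), 9am (2), 10am (2). Listing each branch's schedules as (Retro, Roadmap, Demo, VendorCall, AllHands, Standup, Triage):
Postmortem=8am: (3pm,2pm,12pm,9am,11am,10am,1pm) (3pm,2pm,12pm,10am,11am,9am,1pm) — 2.
Postmortem=9am: (3pm,2pm,12pm,8am,11am,10am,1pm) (3pm,2pm,12pm,10am,11am,8am,1pm) — 2.
Postmortem=10am: (3pm,2pm,12pm,8am,11am,9am,1pm) (3pm,2pm,12pm,9am,11am,8am,1pm) — 2.
Summing: 2 + 2 + 2 = 6.

6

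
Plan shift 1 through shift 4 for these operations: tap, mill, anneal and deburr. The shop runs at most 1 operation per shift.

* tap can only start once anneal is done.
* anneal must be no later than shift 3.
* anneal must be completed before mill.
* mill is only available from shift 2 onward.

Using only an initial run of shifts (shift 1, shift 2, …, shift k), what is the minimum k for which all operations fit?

4

The precedence chain requires at least 2 distinct shifts.
With at most 1 per shift and 4 operations, at least 4 shifts are needed.
4 works (last occupied shift: shift 4): for example deburr in shift 4, tap in shift 3, mill in shift 2, anneal in shift 1.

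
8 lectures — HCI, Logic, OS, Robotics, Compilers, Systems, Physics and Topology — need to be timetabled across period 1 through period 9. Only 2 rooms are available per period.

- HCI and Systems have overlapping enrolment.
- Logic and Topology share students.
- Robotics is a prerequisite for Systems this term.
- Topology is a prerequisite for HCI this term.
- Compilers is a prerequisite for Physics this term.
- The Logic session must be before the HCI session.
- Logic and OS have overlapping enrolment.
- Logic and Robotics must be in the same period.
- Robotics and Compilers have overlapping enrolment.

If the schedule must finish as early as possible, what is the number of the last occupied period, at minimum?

The precedence chain requires at least 2 distinct periods.
With at most 2 per period and 8 lectures, at least 4 periods are needed.
4 works (last occupied period: period 4): for example HCI=period 3; Physics=period 3; Compilers=period 2; Robotics=period 1; Systems=period 4; Topology=period 2; Logic=period 1; OS=period 4.

period 4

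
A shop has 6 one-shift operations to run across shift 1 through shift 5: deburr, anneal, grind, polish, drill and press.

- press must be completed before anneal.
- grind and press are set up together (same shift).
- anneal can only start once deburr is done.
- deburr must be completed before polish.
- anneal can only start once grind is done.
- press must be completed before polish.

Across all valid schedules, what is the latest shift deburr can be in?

Downstream work caps deburr at shift 4.
deburr at shift 4 is achievable: deburr -> shift 4; grind -> shift 1; anneal -> shift 5; drill -> shift 1; polish -> shift 5; press -> shift 1.

shift 4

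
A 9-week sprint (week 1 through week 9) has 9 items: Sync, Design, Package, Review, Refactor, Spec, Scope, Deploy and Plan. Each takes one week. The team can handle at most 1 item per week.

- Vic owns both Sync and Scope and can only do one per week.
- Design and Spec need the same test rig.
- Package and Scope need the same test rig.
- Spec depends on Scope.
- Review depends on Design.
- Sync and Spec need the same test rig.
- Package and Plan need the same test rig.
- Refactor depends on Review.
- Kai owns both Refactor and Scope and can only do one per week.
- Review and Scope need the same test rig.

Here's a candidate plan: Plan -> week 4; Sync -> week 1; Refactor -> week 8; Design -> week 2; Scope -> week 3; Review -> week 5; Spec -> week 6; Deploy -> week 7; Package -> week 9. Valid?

Yes, all constraints hold

Package and Scope need the same test rig — holds.
Refactor depends on Review — holds.
Sync and Spec need the same test rig — holds.
Package and Plan need the same test rig — holds.
Spec depends on Scope — holds.
Review and Scope need the same test rig — holds.
The team can handle at most 1 item per week — holds.
Design and Spec need the same test rig — holds.
Review depends on Design — holds.
Kai owns both Refactor and Scope and can only do one per week — holds.
Vic owns both Sync and Scope and can only do one per week — holds.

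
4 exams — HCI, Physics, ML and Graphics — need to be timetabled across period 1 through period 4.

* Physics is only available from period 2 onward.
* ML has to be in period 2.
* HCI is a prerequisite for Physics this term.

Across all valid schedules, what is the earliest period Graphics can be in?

Graphics at period 1 is achievable: ML -> period 2; Physics -> period 2; HCI -> period 1; Graphics -> period 1.

period 1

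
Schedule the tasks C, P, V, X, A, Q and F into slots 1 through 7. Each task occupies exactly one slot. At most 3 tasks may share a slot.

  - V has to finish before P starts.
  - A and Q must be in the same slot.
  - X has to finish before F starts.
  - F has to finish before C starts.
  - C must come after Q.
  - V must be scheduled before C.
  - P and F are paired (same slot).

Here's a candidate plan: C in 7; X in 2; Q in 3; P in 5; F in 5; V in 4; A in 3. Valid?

At most 3 tasks may share a slot — holds.
P and F are paired (same slot) — holds.
F has to finish before C starts — holds.
A and Q must be in the same slot — holds.
C must come after Q — holds.
V must be scheduled before C — holds.
X has to finish before F starts — holds.
V has to finish before P starts — holds.

Yes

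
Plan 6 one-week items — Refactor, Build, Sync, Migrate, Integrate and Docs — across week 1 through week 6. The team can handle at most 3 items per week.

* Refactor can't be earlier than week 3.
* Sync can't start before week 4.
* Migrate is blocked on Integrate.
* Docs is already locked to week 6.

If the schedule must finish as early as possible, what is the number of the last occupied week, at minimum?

6

The precedence chain requires at least 2 distinct weeks.
With at most 3 per week and 6 work items, at least 2 weeks are needed.
Docs can't be placed before week 6, so the schedule must run through at least week 6.
6 works (last occupied week: week 6): for example Migrate -> week 2, Refactor -> week 3, Integrate -> week 1, Build -> week 1, Sync -> week 4, Docs -> week 6.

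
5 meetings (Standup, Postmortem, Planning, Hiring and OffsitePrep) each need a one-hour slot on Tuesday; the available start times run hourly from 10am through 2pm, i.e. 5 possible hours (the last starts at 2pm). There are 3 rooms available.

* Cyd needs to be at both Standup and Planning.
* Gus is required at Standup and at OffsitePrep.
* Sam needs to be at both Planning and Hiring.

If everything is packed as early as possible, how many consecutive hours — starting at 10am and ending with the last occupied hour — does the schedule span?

With at most 3 per hour and 5 meetings, at least 2 hours are needed.
2 works (last occupied hour: 11am): for example Standup in 10am, Planning in 11am, Postmortem in 10am, Hiring in 10am, OffsitePrep in 11am.

2 hours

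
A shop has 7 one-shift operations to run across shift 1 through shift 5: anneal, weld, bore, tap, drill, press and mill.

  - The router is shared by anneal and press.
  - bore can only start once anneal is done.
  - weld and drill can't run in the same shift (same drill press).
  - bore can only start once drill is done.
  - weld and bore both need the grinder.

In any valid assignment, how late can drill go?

Downstream work caps drill at shift 4.
drill at shift 4 is achievable: mill in shift 1; drill in shift 4; weld in shift 1; tap in shift 1; bore in shift 5; anneal in shift 1; press in shift 2.

shift 4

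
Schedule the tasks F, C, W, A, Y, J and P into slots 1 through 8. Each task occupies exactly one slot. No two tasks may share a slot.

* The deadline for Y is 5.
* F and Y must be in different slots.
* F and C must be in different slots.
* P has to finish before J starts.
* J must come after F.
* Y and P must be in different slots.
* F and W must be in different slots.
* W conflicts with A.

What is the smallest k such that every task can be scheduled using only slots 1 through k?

7

The precedence chain requires at least 2 distinct slots.
With at most 1 per slot and 7 tasks, at least 7 slots are needed.
7 works (last occupied slot: 7): for example J -> 4; Y -> 1; F -> 2; P -> 3; A -> 7; C -> 5; W -> 6.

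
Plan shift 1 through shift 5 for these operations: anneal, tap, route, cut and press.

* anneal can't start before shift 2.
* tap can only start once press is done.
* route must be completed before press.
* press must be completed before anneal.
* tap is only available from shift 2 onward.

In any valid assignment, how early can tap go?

shift 3

Tap is available from shift 2; precedence pushes tap to at least shift 3.
tap at shift 3 is achievable: anneal in shift 3, tap in shift 3, press in shift 2, cut in shift 1, route in shift 1.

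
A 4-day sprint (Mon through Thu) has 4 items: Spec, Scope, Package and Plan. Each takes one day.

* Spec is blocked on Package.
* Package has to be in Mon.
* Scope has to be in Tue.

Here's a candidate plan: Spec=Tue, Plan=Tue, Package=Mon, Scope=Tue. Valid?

Package has to be in Mon — holds.
Scope has to be in Tue — holds.
Spec is blocked on Package — holds.

Valid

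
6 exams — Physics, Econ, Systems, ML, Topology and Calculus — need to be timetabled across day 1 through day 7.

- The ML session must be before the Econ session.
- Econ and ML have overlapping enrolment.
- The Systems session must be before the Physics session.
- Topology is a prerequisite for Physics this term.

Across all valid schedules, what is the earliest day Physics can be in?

Precedence pushes Physics to at least day 2.
Physics at day 2 is achievable: Physics -> day 2, ML -> day 1, Calculus -> day 1, Topology -> day 1, Econ -> day 2, Systems -> day 1.

day 2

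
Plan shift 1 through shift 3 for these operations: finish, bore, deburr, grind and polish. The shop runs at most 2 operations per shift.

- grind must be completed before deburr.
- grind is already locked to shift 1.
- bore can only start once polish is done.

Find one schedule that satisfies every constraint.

grind in shift 1; bore in shift 2; deburr in shift 2; finish in shift 3; polish in shift 1

Checking: grind(shift 1) before deburr(shift 2); polish(shift 1) before bore(shift 2); grind=shift 1 in [shift 1,shift 1]; max 2 per shift (cap 2).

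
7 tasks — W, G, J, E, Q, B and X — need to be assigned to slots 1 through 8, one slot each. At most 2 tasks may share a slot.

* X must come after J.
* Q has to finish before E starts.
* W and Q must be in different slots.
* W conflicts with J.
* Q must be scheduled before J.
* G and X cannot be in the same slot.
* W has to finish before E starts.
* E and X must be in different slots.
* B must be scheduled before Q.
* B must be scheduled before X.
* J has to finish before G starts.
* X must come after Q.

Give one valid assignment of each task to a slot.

X -> 4, E -> 3, Q -> 2, B -> 1, G -> 5, W -> 1, J -> 3

Checking: Q(2) before X(4); W(1) before E(3); J(3) before G(5); B(1) before X(4); B(1) before Q(2); Q(2) before E(3); J(3) before X(4); Q(2) before J(3); W(1) != Q(2); G(5) != X(4); W(1) != J(3); E(3) != X(4); max 2 per slot (cap 2).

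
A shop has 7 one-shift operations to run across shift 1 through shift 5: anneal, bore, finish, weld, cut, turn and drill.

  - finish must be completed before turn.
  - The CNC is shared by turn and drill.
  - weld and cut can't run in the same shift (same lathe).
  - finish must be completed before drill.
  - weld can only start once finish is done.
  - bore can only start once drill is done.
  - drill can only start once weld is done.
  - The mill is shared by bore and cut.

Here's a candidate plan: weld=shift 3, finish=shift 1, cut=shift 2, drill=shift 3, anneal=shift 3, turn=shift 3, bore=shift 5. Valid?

No. The CNC is shared by turn and drill is not satisfied.

finish must be completed before turn — holds.
The mill is shared by bore and cut — holds.
bore can only start once drill is done — holds.
finish must be completed before drill — holds.
The CNC is shared by turn and drill — violated.
weld can only start once finish is done — holds.
weld and cut can't run in the same shift (same lathe) — holds.
drill can only start once weld is done — violated.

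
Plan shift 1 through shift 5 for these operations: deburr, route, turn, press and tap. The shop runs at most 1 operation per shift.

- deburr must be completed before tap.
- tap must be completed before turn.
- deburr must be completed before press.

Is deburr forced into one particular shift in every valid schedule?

deburr can be shift 1 (e.g. turn=shift 3, route=shift 5, deburr=shift 1, press=shift 4, tap=shift 2) or shift 2 (e.g. route=shift 1; deburr=shift 2; press=shift 5; tap=shift 3; turn=shift 4).

No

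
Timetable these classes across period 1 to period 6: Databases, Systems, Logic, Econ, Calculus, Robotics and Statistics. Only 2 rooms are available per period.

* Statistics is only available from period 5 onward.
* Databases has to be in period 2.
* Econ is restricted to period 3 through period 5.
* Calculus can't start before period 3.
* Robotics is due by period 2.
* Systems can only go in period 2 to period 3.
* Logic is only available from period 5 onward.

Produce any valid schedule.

Systems=period 2, Logic=period 5, Econ=period 3, Robotics=period 1, Databases=period 2, Calculus=period 3, Statistics=period 5

Checking: Systems=period 2 in [period 2,period 3]; Logic=period 5 in [period 5,period 6]; Calculus=period 3 in [period 3,period 6]; Econ=period 3 in [period 3,period 5]; Databases=period 2 in [period 2,period 2]; Statistics=period 5 in [period 5,period 6]; Robotics=period 1 in [period 1,period 2]; max 2 per period (cap 2).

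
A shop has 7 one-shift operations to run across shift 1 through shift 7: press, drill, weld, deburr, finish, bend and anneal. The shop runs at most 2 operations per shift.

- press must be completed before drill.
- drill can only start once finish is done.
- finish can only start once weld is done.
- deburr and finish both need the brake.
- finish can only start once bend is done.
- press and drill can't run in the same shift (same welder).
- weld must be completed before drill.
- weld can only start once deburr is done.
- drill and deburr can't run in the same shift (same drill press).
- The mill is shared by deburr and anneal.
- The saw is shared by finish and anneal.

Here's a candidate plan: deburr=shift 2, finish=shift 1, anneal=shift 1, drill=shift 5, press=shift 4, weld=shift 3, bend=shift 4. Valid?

drill and deburr can't run in the same shift (same drill press) — holds.
finish can only start once weld is done — violated.
The mill is shared by deburr and anneal — holds.
The shop runs at most 2 operations per shift — holds.
deburr and finish both need the brake — holds.
weld must be completed before drill — holds.
weld can only start once deburr is done — holds.
press and drill can't run in the same shift (same welder) — holds.
press must be completed before drill — holds.
finish can only start once bend is done — violated.
drill can only start once finish is done — holds.
The saw is shared by finish and anneal — violated.

No. finish can only start once bend is done is not satisfied.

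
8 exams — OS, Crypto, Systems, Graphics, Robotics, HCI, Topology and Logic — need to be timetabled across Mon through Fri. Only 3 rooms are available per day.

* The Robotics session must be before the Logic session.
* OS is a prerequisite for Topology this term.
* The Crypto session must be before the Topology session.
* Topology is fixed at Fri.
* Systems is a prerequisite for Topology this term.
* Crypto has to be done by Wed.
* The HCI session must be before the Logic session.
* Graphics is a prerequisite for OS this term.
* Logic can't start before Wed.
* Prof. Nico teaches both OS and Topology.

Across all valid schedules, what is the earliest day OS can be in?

Tue

Precedence pushes OS to at least Tue; downstream work caps OS at Thu.
OS at Tue is achievable: Crypto in Mon; Topology in Fri; Logic in Wed; Graphics in Mon; OS in Tue; HCI in Tue; Robotics in Tue; Systems in Mon.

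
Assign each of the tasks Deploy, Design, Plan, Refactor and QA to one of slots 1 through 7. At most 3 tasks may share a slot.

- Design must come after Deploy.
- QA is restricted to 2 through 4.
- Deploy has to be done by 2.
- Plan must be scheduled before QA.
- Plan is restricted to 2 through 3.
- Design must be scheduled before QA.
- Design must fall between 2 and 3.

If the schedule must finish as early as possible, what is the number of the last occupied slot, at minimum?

The precedence chain requires at least 3 distinct slots.
With at most 3 per slot and 5 tasks, at least 2 slots are needed.
3 works (last occupied slot: 3): for example Refactor=1; QA=3; Design=2; Deploy=1; Plan=2.

slot 3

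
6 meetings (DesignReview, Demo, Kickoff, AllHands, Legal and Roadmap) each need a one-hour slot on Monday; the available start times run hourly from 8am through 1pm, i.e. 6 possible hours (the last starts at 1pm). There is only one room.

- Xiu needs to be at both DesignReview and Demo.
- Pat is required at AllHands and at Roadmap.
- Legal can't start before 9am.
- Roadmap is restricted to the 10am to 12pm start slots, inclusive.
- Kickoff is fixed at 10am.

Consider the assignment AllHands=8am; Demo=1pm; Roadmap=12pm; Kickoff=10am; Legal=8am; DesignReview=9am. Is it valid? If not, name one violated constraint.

No. Legal can't start before 9am is not satisfied.

Legal can't start before 9am — violated.
Pat is required at AllHands and at Roadmap — holds.
Roadmap is restricted to the 10am to 12pm start slots, inclusive — holds.
There is only one room — violated.
Xiu needs to be at both DesignReview and Demo — holds.
Kickoff is fixed at 10am — holds.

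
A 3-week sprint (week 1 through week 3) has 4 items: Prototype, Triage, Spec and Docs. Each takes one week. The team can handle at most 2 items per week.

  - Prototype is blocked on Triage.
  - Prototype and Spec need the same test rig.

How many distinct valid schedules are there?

15

Splitting on Prototype: it can be week 2 (5), week 3 (10). Listing each branch's schedules as (Triage, Spec, Docs) by week number:
Prototype=week 2: (1,1,2) (1,1,3) (1,3,1) (1,3,2) (1,3,3) — 5.
Prototype=week 3: (1,1,2) (1,1,3) (1,2,1) (1,2,2) (1,2,3) (2,1,1) (2,1,2) (2,1,3) (2,2,1) (2,2,3) — 10.
Summing: 5 + 10 = 15.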